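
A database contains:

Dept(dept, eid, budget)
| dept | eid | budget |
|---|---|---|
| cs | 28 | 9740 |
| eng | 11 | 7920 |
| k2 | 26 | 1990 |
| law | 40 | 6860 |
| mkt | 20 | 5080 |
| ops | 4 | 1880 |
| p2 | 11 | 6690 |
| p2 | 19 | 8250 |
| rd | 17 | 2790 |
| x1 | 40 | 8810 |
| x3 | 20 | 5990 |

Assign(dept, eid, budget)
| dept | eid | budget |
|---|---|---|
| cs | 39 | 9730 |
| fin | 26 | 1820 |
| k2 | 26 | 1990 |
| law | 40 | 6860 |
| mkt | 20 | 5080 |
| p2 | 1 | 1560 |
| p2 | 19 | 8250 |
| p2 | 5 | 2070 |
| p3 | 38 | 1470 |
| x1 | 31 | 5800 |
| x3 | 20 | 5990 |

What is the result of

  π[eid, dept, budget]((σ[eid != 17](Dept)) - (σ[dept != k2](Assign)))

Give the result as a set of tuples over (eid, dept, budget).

Apply σ_{eid != 17}; surviving tuples: {(cs, 28, 9740), (eng, 11, 7920), (k2, 26, 1990), (law, 40, 6860), (mkt, 20, 5080), (ops, 4, 1880), (p2, 11, 6690), (p2, 19, 8250), (x1, 40, 8810), (x3, 20, 5990)}
Apply σ_{dept != k2}; surviving tuples: {(cs, 39, 9730), (fin, 26, 1820), (law, 40, 6860), (mkt, 20, 5080), (p2, 1, 1560), (p2, 19, 8250), (p2, 5, 2070), (p3, 38, 1470), (x1, 31, 5800), (x3, 20, 5990)}
Set difference of the two operands is {(cs, 28, 9740), (eng, 11, 7920), (k2, 26, 1990), (ops, 4, 1880), (p2, 11, 6690), (x1, 40, 8810)}.
π[eid, dept, budget]: project onto (eid, dept, budget) → {(11, eng, 7920), (11, p2, 6690), (26, k2, 1990), (28, cs, 9740), (4, ops, 1880), (40, x1, 8810)}

{(11, eng, 7920), (11, p2, 6690), (26, k2, 1990), (28, cs, 9740), (4, ops, 1880), (40, x1, 8810)}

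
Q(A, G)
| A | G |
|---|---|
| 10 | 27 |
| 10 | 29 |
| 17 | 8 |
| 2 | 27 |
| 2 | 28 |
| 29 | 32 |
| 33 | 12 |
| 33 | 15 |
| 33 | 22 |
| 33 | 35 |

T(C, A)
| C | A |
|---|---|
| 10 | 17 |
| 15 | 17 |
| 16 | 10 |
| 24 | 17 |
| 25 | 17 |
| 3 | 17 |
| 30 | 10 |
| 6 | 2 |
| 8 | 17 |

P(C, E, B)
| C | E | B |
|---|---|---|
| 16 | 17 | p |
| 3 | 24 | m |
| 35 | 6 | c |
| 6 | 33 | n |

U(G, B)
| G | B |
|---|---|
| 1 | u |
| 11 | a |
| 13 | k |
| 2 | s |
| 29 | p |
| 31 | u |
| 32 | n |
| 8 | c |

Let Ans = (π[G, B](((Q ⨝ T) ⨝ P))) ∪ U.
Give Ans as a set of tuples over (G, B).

{(1, u), (11, a), (13, k), (2, s), (27, n), (27, p), (28, n), (29, p), (31, u), (32, n), (8, c), (8, m)}

Joining Q and T on A yields {(10, 27, 16), (10, 27, 30), (10, 29, 16), (10, 29, 30), (17, 8, 10), (17, 8, 15), (17, 8, 24), (17, 8, 25), (17, 8, 3), (17, 8, 8), (2, 27, 6), (2, 28, 6)}.
Joining (Q ⨝ T) and P on C yields {(10, 27, 16, 17, p), (10, 29, 16, 17, p), (17, 8, 3, 24, m), (2, 27, 6, 33, n), (2, 28, 6, 33, n)}.
Keep only column(s) G, B: {(27, n), (27, p), (28, n), (29, p), (8, m)}
Set union of the two operands is {(1, u), (11, a), (13, k), (2, s), (27, n), (27, p), (28, n), (29, p), (31, u), (32, n), (8, c), (8, m)}.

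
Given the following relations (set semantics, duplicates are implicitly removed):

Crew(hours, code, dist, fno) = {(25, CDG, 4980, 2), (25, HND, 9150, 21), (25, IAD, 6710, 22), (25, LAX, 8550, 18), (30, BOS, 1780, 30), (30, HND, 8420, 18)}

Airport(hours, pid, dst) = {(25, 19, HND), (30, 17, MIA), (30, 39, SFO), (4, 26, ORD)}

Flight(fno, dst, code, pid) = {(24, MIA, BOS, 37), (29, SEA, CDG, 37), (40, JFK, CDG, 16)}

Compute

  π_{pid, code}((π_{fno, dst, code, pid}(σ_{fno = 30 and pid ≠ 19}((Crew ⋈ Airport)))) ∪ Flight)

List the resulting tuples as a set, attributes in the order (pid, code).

Crew ⋈ Airport (natural join on hours): {(25, CDG, 4980, 2, 19, HND), (25, HND, 9150, 21, 19, HND), (25, IAD, 6710, 22, 19, HND), (25, LAX, 8550, 18, 19, HND), (30, BOS, 1780, 30, 17, MIA), (30, BOS, 1780, 30, 39, SFO), (30, HND, 8420, 18, 17, MIA), (30, HND, 8420, 18, 39, SFO)}
σ[fno = 30 and pid ≠ 19]: keep tuples satisfying fno = 30 and pid ≠ 19 → {(30, BOS, 1780, 30, 17, MIA), (30, BOS, 1780, 30, 39, SFO)}
Projecting to fno, dst, code, pid: {(30, MIA, BOS, 17), (30, SFO, BOS, 39)}
Taking the union: {(24, MIA, BOS, 37), (29, SEA, CDG, 37), (30, MIA, BOS, 17), (30, SFO, BOS, 39), (40, JFK, CDG, 16)}
Projecting to pid, code: {(16, CDG), (17, BOS), (37, BOS), (37, CDG), (39, BOS)}

{(16, CDG), (17, BOS), (37, BOS), (37, CDG), (39, BOS)}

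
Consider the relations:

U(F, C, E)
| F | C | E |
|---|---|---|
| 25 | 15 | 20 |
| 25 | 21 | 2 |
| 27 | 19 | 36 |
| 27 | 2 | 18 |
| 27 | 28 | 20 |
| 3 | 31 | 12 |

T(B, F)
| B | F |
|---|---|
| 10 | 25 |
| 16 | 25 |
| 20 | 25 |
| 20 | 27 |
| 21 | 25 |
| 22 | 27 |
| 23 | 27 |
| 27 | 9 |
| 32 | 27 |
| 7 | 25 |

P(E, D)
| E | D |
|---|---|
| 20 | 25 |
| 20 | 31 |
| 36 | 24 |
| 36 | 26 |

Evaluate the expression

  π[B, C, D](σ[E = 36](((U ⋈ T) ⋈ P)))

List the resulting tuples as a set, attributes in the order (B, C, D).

Joining U and T on F yields {(25, 15, 20, 10), (25, 15, 20, 16), (25, 15, 20, 20), (25, 15, 20, 21), (25, 15, 20, 7), (25, 21, 2, 10), (25, 21, 2, 16), (25, 21, 2, 20), (25, 21, 2, 21), (25, 21, 2, 7), (27, 19, 36, 20), (27, 19, 36, 22), (27, 19, 36, 23), (27, 19, 36, 32), (27, 2, 18, 20), (27, 2, 18, 22), (27, 2, 18, 23), (27, 2, 18, 32), (27, 28, 20, 20), (27, 28, 20, 22), (27, 28, 20, 23), (27, 28, 20, 32)}.
Joining (U ⋈ T) and P on E yields {(25, 15, 20, 10, 25), (25, 15, 20, 10, 31), (25, 15, 20, 16, 25), (25, 15, 20, 16, 31), (25, 15, 20, 20, 25), (25, 15, 20, 20, 31), (25, 15, 20, 21, 25), (25, 15, 20, 21, 31), (25, 15, 20, 7, 25), (25, 15, 20, 7, 31), (27, 19, 36, 20, 24), (27, 19, 36, 20, 26), (27, 19, 36, 22, 24), (27, 19, 36, 22, 26), (27, 19, 36, 23, 24), (27, 19, 36, 23, 26), (27, 19, 36, 32, 24), (27, 19, 36, 32, 26), (27, 28, 20, 20, 25), (27, 28, 20, 20, 31), (27, 28, 20, 22, 25), (27, 28, 20, 22, 31), (27, 28, 20, 23, 25), (27, 28, 20, 23, 31), (27, 28, 20, 32, 25), (27, 28, 20, 32, 31)}.
Selection E = 36: {(27, 19, 36, 20, 24), (27, 19, 36, 20, 26), (27, 19, 36, 22, 24), (27, 19, 36, 22, 26), (27, 19, 36, 23, 24), (27, 19, 36, 23, 26), (27, 19, 36, 32, 24), (27, 19, 36, 32, 26)}
Keep only column(s) B, C, D: {(20, 19, 24), (20, 19, 26), (22, 19, 24), (22, 19, 26), (23, 19, 24), (23, 19, 26), (32, 19, 24), (32, 19, 26)}

{(20, 19, 24), (20, 19, 26), (22, 19, 24), (22, 19, 26), (23, 19, 24), (23, 19, 26), (32, 19, 24), (32, 19, 26)}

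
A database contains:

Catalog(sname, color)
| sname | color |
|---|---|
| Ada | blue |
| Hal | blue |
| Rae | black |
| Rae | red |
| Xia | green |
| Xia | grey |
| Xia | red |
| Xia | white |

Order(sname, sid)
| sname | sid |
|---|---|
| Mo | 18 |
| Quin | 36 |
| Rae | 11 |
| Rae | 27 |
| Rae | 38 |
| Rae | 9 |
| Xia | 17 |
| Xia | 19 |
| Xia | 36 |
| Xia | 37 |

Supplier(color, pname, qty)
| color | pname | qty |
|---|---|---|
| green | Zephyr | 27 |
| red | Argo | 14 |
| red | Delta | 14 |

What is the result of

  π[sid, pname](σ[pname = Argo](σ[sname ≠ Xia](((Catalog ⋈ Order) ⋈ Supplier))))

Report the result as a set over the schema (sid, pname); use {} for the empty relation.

{(11, Argo), (27, Argo), (38, Argo), (9, Argo)}

Natural join on sname: {(Rae, black, 11), (Rae, black, 27), (Rae, black, 38), (Rae, black, 9), (Rae, red, 11), (Rae, red, 27), (Rae, red, 38), (Rae, red, 9), (Xia, green, 17), (Xia, green, 19), (Xia, green, 36), (Xia, green, 37), (Xia, grey, 17), (Xia, grey, 19), (Xia, grey, 36), (Xia, grey, 37), (Xia, red, 17), (Xia, red, 19), (Xia, red, 36), (Xia, red, 37), (Xia, white, 17), (Xia, white, 19), (Xia, white, 36), (Xia, white, 37)}
Natural join on color: {(Rae, red, 11, Argo, 14), (Rae, red, 11, Delta, 14), (Rae, red, 27, Argo, 14), (Rae, red, 27, Delta, 14), (Rae, red, 38, Argo, 14), (Rae, red, 38, Delta, 14), (Rae, red, 9, Argo, 14), (Rae, red, 9, Delta, 14), (Xia, green, 17, Zephyr, 27), (Xia, green, 19, Zephyr, 27), (Xia, green, 36, Zephyr, 27), (Xia, green, 37, Zephyr, 27), (Xia, red, 17, Argo, 14), (Xia, red, 17, Delta, 14), (Xia, red, 19, Argo, 14), (Xia, red, 19, Delta, 14), (Xia, red, 36, Argo, 14), (Xia, red, 36, Delta, 14), (Xia, red, 37, Argo, 14), (Xia, red, 37, Delta, 14)}
Filtering on sname ≠ Xia leaves {(Rae, red, 11, Argo, 14), (Rae, red, 11, Delta, 14), (Rae, red, 27, Argo, 14), (Rae, red, 27, Delta, 14), (Rae, red, 38, Argo, 14), (Rae, red, 38, Delta, 14), (Rae, red, 9, Argo, 14), (Rae, red, 9, Delta, 14)}.
Filtering on pname = Argo leaves {(Rae, red, 11, Argo, 14), (Rae, red, 27, Argo, 14), (Rae, red, 38, Argo, 14), (Rae, red, 9, Argo, 14)}.
Keep only column(s) sid, pname: {(11, Argo), (27, Argo), (38, Argo), (9, Argo)}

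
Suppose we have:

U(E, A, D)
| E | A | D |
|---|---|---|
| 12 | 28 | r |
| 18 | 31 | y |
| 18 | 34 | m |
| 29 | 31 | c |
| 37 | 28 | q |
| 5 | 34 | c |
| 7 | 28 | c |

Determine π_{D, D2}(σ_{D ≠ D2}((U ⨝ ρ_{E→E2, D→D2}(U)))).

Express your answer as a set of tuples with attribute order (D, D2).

{(c, m), (c, q), (c, r), (c, y), (m, c), (q, c), (q, r), (r, c), (r, q), (y, c)}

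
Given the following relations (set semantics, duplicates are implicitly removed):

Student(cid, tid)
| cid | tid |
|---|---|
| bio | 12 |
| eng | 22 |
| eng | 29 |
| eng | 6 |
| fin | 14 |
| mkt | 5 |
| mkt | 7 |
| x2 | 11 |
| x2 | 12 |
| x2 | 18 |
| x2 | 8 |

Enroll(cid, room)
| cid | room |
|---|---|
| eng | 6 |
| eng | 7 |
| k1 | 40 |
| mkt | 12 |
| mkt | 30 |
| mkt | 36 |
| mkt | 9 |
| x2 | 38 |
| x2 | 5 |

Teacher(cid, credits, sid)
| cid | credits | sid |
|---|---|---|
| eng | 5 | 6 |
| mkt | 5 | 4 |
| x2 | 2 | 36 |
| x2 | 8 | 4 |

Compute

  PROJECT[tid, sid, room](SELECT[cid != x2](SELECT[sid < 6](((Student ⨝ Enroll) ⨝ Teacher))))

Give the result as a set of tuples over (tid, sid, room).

{(5, 4, 12), (5, 4, 30), (5, 4, 36), (5, 4, 9), (7, 4, 12), (7, 4, 30), (7, 4, 36), (7, 4, 9)}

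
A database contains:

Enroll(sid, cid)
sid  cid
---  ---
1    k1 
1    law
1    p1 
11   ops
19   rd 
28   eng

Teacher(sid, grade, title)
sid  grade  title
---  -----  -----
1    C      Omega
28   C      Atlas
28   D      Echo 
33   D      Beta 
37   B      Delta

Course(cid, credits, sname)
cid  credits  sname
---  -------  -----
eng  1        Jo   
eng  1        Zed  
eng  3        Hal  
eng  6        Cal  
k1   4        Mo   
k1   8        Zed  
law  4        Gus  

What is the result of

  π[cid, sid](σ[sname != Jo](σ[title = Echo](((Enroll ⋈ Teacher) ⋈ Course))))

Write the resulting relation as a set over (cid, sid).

{(eng, 28)}

Enroll ⋈ Teacher (natural join on sid): {(1, k1, C, Omega), (1, law, C, Omega), (1, p1, C, Omega), (28, eng, C, Atlas), (28, eng, D, Echo)}
(Enroll ⋈ Teacher) ⋈ Course (natural join on cid): {(1, k1, C, Omega, 4, Mo), (1, k1, C, Omega, 8, Zed), (1, law, C, Omega, 4, Gus), (28, eng, C, Atlas, 1, Jo), (28, eng, C, Atlas, 1, Zed), (28, eng, C, Atlas, 3, Hal), (28, eng, C, Atlas, 6, Cal), (28, eng, D, Echo, 1, Jo), (28, eng, D, Echo, 1, Zed), (28, eng, D, Echo, 3, Hal), (28, eng, D, Echo, 6, Cal)}
Apply σ_{title = Echo}; surviving tuples: {(28, eng, D, Echo, 1, Jo), (28, eng, D, Echo, 1, Zed), (28, eng, D, Echo, 3, Hal), (28, eng, D, Echo, 6, Cal)}
Apply σ_{sname != Jo}; surviving tuples: {(28, eng, D, Echo, 1, Zed), (28, eng, D, Echo, 3, Hal), (28, eng, D, Echo, 6, Cal)}
Projecting to cid, sid (2 duplicate(s) eliminated): {(eng, 28)}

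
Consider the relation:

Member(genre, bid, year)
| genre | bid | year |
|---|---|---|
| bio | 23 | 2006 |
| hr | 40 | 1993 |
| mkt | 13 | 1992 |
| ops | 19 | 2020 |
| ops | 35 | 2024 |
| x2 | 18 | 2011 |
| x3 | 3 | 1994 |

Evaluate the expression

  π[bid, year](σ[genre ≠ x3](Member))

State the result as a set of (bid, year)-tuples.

{(13, 1992), (18, 2011), (19, 2020), (23, 2006), (35, 2024), (40, 1993)}

Apply σ_{genre ≠ x3}; surviving tuples: {(bio, 23, 2006), (hr, 40, 1993), (mkt, 13, 1992), (ops, 19, 2020), (ops, 35, 2024), (x2, 18, 2011)}
π_{bid, year} gives {(13, 1992), (18, 2011), (19, 2020), (23, 2006), (35, 2024), (40, 1993)}.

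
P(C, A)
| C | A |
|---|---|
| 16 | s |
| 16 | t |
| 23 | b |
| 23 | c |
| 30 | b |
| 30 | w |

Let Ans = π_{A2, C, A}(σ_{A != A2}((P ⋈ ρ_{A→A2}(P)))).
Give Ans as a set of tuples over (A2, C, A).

ρ[A→A2]: schema becomes (C, A2); tuples unchanged.
Joining P and ρ_{A→A2}(P) on C yields {(16, s, s), (16, s, t), (16, t, s), (16, t, t), (23, b, b), (23, b, c), (23, c, b), (23, c, c), (30, b, b), (30, b, w), (30, w, b), (30, w, w)}.
Apply σ_{A != A2}; surviving tuples: {(16, s, t), (16, t, s), (23, b, c), (23, c, b), (30, b, w), (30, w, b)}
π_{A2, C, A} gives {(b, 23, c), (b, 30, w), (c, 23, b), (s, 16, t), (t, 16, s), (w, 30, b)}.

{(b, 23, c), (b, 30, w), (c, 23, b), (s, 16, t), (t, 16, s), (w, 30, b)}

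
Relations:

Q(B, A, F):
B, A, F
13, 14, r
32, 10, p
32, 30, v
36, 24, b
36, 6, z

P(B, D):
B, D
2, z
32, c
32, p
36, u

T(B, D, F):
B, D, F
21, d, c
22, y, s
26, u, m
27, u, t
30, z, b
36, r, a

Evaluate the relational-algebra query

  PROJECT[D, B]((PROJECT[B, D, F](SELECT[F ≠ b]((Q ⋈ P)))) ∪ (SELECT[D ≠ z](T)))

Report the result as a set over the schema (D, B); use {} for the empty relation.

{(c, 32), (d, 21), (p, 32), (r, 36), (u, 26), (u, 27), (u, 36), (y, 22)}

Natural join on B: {(32, 10, p, c), (32, 10, p, p), (32, 30, v, c), (32, 30, v, p), (36, 24, b, u), (36, 6, z, u)}
Filtering on F ≠ b leaves {(32, 10, p, c), (32, 10, p, p), (32, 30, v, c), (32, 30, v, p), (36, 6, z, u)}.
π_{B, D, F} gives {(32, c, p), (32, c, v), (32, p, p), (32, p, v), (36, u, z)}.
Filtering on D ≠ z leaves {(21, d, c), (22, y, s), (26, u, m), (27, u, t), (36, r, a)}.
Taking the union: {(21, d, c), (22, y, s), (26, u, m), (27, u, t), (32, c, p), (32, c, v), (32, p, p), (32, p, v), (36, r, a), (36, u, z)}
π_{D, B} gives {(c, 32), (d, 21), (p, 32), (r, 36), (u, 26), (u, 27), (u, 36), (y, 22)} (2 duplicate(s) eliminated).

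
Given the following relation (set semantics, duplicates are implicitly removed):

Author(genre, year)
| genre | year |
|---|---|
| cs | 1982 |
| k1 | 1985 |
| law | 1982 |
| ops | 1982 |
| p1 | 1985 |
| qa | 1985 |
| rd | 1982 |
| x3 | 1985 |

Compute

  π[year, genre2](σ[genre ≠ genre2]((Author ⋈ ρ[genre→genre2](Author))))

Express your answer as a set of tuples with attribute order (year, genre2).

ρ[genre→genre2]: schema becomes (genre2, year); tuples unchanged.
Author ⋈ ρ[genre→genre2](Author) (natural join on year): {(cs, 1982, cs), (cs, 1982, law), (cs, 1982, ops), (cs, 1982, rd), (k1, 1985, k1), (k1, 1985, p1), (k1, 1985, qa), (k1, 1985, x3), (law, 1982, cs), (law, 1982, law), (law, 1982, ops), (law, 1982, rd), (ops, 1982, cs), (ops, 1982, law), (ops, 1982, ops), (ops, 1982, rd), (p1, 1985, k1), (p1, 1985, p1), (p1, 1985, qa), (p1, 1985, x3), (qa, 1985, k1), (qa, 1985, p1), (qa, 1985, qa), (qa, 1985, x3), (rd, 1982, cs), (rd, 1982, law), (rd, 1982, ops), (rd, 1982, rd), (x3, 1985, k1), (x3, 1985, p1), (x3, 1985, qa), (x3, 1985, x3)}
Apply σ_{genre ≠ genre2}; surviving tuples: {(cs, 1982, law), (cs, 1982, ops), (cs, 1982, rd), (k1, 1985, p1), (k1, 1985, qa), (k1, 1985, x3), (law, 1982, cs), (law, 1982, ops), (law, 1982, rd), (ops, 1982, cs), (ops, 1982, law), (ops, 1982, rd), (p1, 1985, k1), (p1, 1985, qa), (p1, 1985, x3), (qa, 1985, k1), (qa, 1985, p1), (qa, 1985, x3), (rd, 1982, cs), (rd, 1982, law), (rd, 1982, ops), (x3, 1985, k1), (x3, 1985, p1), (x3, 1985, qa)}
Keep only column(s) year, genre2 (16 duplicate(s) eliminated): {(1982, cs), (1982, law), (1982, ops), (1982, rd), (1985, k1), (1985, p1), (1985, qa), (1985, x3)}

{(1982, cs), (1982, law), (1982, ops), (1982, rd), (1985, k1), (1985, p1), (1985, qa), (1985, x3)}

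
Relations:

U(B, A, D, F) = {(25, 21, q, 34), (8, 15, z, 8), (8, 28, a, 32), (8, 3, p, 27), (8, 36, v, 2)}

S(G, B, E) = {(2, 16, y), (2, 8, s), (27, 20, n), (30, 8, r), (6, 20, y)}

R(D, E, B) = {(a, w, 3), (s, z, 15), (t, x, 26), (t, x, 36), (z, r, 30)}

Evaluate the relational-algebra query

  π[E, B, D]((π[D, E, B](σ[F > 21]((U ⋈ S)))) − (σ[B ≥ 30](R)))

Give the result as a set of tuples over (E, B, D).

Natural join on B: {(8, 15, z, 8, 2, s), (8, 15, z, 8, 30, r), (8, 28, a, 32, 2, s), (8, 28, a, 32, 30, r), (8, 3, p, 27, 2, s), (8, 3, p, 27, 30, r), (8, 36, v, 2, 2, s), (8, 36, v, 2, 30, r)}
Selection F > 21: {(8, 28, a, 32, 2, s), (8, 28, a, 32, 30, r), (8, 3, p, 27, 2, s), (8, 3, p, 27, 30, r)}
π[D, E, B]: project onto (D, E, B) → {(a, r, 8), (a, s, 8), (p, r, 8), (p, s, 8)}
Selection B ≥ 30: {(t, x, 36), (z, r, 30)}
Difference: {(a, r, 8), (a, s, 8), (p, r, 8), (p, s, 8)} with {(t, x, 36), (z, r, 30)} → {(a, r, 8), (a, s, 8), (p, r, 8), (p, s, 8)}
π[E, B, D]: project onto (E, B, D) → {(r, 8, a), (r, 8, p), (s, 8, a), (s, 8, p)}

{(r, 8, a), (r, 8, p), (s, 8, a), (s, 8, p)}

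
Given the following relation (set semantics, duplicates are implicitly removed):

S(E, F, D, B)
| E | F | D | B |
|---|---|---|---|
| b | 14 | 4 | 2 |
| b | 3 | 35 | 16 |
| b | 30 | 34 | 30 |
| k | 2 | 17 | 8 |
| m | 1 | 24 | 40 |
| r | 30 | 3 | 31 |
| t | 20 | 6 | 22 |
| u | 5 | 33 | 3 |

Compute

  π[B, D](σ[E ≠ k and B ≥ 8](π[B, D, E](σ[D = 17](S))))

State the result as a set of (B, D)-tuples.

σ[D = 17]: keep tuples satisfying D = 17 → {(k, 2, 17, 8)}
Projecting to B, D, E: {(8, 17, k)}
σ[E ≠ k and B ≥ 8]: keep tuples satisfying E ≠ k and B ≥ 8 → {}
Projecting to B, D: {}

{}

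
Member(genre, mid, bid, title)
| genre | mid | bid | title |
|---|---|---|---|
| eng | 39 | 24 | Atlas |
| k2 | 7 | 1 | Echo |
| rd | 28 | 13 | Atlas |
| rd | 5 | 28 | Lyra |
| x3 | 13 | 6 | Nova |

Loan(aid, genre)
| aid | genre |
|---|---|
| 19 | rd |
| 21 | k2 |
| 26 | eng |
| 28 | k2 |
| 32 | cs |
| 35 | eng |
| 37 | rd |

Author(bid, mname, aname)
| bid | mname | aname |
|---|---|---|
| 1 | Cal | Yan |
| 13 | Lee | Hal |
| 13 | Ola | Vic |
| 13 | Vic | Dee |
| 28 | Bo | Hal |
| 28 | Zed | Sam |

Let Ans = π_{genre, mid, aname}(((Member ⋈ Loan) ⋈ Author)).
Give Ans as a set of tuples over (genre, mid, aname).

{(k2, 7, Yan), (rd, 28, Dee), (rd, 28, Hal), (rd, 28, Vic), (rd, 5, Hal), (rd, 5, Sam)}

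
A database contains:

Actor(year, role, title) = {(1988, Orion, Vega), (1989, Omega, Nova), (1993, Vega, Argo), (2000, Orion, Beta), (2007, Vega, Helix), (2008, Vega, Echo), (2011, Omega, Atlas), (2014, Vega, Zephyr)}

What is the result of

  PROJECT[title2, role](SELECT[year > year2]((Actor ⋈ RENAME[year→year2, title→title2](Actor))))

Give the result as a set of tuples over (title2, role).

ρ[year→year2, title→title2]: schema becomes (year2, role, title2); tuples unchanged.
Joining Actor and RENAME[year→year2, title→title2](Actor) on role yields {(1988, Orion, Vega, 1988, Vega), (1988, Orion, Vega, 2000, Beta), (1989, Omega, Nova, 1989, Nova), (1989, Omega, Nova, 2011, Atlas), (1993, Vega, Argo, 1993, Argo), (1993, Vega, Argo, 2007, Helix), (1993, Vega, Argo, 2008, Echo), (1993, Vega, Argo, 2014, Zephyr), (2000, Orion, Beta, 1988, Vega), (2000, Orion, Beta, 2000, Beta), (2007, Vega, Helix, 1993, Argo), (2007, Vega, Helix, 2007, Helix), (2007, Vega, Helix, 2008, Echo), (2007, Vega, Helix, 2014, Zephyr), (2008, Vega, Echo, 1993, Argo), (2008, Vega, Echo, 2007, Helix), (2008, Vega, Echo, 2008, Echo), (2008, Vega, Echo, 2014, Zephyr), (2011, Omega, Atlas, 1989, Nova), (2011, Omega, Atlas, 2011, Atlas), (2014, Vega, Zephyr, 1993, Argo), (2014, Vega, Zephyr, 2007, Helix), (2014, Vega, Zephyr, 2008, Echo), (2014, Vega, Zephyr, 2014, Zephyr)}.
Selection year > year2: {(2000, Orion, Beta, 1988, Vega), (2007, Vega, Helix, 1993, Argo), (2008, Vega, Echo, 1993, Argo), (2008, Vega, Echo, 2007, Helix), (2011, Omega, Atlas, 1989, Nova), (2014, Vega, Zephyr, 1993, Argo), (2014, Vega, Zephyr, 2007, Helix), (2014, Vega, Zephyr, 2008, Echo)}
Keep only column(s) title2, role (3 duplicate(s) eliminated): {(Argo, Vega), (Echo, Vega), (Helix, Vega), (Nova, Omega), (Vega, Orion)}

{(Argo, Vega), (Echo, Vega), (Helix, Vega), (Nova, Omega), (Vega, Orion)}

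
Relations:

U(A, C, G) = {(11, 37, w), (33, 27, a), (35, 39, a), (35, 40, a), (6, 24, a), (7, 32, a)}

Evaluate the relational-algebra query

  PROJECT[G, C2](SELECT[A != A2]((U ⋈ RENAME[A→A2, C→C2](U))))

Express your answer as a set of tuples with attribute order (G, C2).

{(a, 24), (a, 27), (a, 32), (a, 39), (a, 40)}

ρ[A→A2, C→C2]: schema becomes (A2, C2, G); tuples unchanged.
Joining U and RENAME[A→A2, C→C2](U) on G yields {(11, 37, w, 11, 37), (33, 27, a, 33, 27), (33, 27, a, 35, 39), (33, 27, a, 35, 40), (33, 27, a, 6, 24), (33, 27, a, 7, 32), (35, 39, a, 33, 27), (35, 39, a, 35, 39), (35, 39, a, 35, 40), (35, 39, a, 6, 24), (35, 39, a, 7, 32), (35, 40, a, 33, 27), (35, 40, a, 35, 39), (35, 40, a, 35, 40), (35, 40, a, 6, 24), (35, 40, a, 7, 32), (6, 24, a, 33, 27), (6, 24, a, 35, 39), (6, 24, a, 35, 40), (6, 24, a, 6, 24), (6, 24, a, 7, 32), (7, 32, a, 33, 27), (7, 32, a, 35, 39), (7, 32, a, 35, 40), (7, 32, a, 6, 24), (7, 32, a, 7, 32)}.
Apply σ_{A != A2}; surviving tuples: {(33, 27, a, 35, 39), (33, 27, a, 35, 40), (33, 27, a, 6, 24), (33, 27, a, 7, 32), (35, 39, a, 33, 27), (35, 39, a, 6, 24), (35, 39, a, 7, 32), (35, 40, a, 33, 27), (35, 40, a, 6, 24), (35, 40, a, 7, 32), (6, 24, a, 33, 27), (6, 24, a, 35, 39), (6, 24, a, 35, 40), (6, 24, a, 7, 32), (7, 32, a, 33, 27), (7, 32, a, 35, 39), (7, 32, a, 35, 40), (7, 32, a, 6, 24)}
π[G, C2]: project onto (G, C2) (13 duplicate(s) eliminated) → {(a, 24), (a, 27), (a, 32), (a, 39), (a, 40)}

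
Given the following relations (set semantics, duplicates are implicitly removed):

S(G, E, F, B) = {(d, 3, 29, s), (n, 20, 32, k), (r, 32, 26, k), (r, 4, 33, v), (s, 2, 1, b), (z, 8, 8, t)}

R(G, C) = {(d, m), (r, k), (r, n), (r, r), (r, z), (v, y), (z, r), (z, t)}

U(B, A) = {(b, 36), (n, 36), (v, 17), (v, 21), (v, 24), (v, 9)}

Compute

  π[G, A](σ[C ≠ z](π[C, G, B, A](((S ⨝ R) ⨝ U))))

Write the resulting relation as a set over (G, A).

{(r, 17), (r, 21), (r, 24), (r, 9)}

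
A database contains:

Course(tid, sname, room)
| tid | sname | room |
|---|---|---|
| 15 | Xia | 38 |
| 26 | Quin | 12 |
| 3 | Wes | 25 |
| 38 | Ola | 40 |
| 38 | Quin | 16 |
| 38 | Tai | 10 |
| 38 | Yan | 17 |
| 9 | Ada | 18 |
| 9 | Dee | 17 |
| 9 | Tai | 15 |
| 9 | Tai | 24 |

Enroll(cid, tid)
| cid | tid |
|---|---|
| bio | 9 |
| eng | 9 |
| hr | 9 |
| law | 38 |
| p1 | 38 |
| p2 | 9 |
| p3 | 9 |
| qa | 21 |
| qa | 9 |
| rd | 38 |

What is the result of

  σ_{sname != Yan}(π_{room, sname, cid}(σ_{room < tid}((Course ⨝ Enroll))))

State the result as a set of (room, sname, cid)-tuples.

{(10, Tai, law), (10, Tai, p1), (10, Tai, rd), (16, Quin, law), (16, Quin, p1), (16, Quin, rd)}

Joining Course and Enroll on tid yields {(38, Ola, 40, law), (38, Ola, 40, p1), (38, Ola, 40, rd), (38, Quin, 16, law), (38, Quin, 16, p1), (38, Quin, 16, rd), (38, Tai, 10, law), (38, Tai, 10, p1), (38, Tai, 10, rd), (38, Yan, 17, law), (38, Yan, 17, p1), (38, Yan, 17, rd), (9, Ada, 18, bio), (9, Ada, 18, eng), (9, Ada, 18, hr), (9, Ada, 18, p2), (9, Ada, 18, p3), (9, Ada, 18, qa), (9, Dee, 17, bio), (9, Dee, 17, eng), (9, Dee, 17, hr), (9, Dee, 17, p2), (9, Dee, 17, p3), (9, Dee, 17, qa), (9, Tai, 15, bio), (9, Tai, 15, eng), (9, Tai, 15, hr), (9, Tai, 15, p2), (9, Tai, 15, p3), (9, Tai, 15, qa), (9, Tai, 24, bio), (9, Tai, 24, eng), (9, Tai, 24, hr), (9, Tai, 24, p2), (9, Tai, 24, p3), (9, Tai, 24, qa)}.
Filtering on room < tid leaves {(38, Quin, 16, law), (38, Quin, 16, p1), (38, Quin, 16, rd), (38, Tai, 10, law), (38, Tai, 10, p1), (38, Tai, 10, rd), (38, Yan, 17, law), (38, Yan, 17, p1), (38, Yan, 17, rd)}.
Keep only column(s) room, sname, cid: {(10, Tai, law), (10, Tai, p1), (10, Tai, rd), (16, Quin, law), (16, Quin, p1), (16, Quin, rd), (17, Yan, law), (17, Yan, p1), (17, Yan, rd)}
Filtering on sname != Yan leaves {(10, Tai, law), (10, Tai, p1), (10, Tai, rd), (16, Quin, law), (16, Quin, p1), (16, Quin, rd)}.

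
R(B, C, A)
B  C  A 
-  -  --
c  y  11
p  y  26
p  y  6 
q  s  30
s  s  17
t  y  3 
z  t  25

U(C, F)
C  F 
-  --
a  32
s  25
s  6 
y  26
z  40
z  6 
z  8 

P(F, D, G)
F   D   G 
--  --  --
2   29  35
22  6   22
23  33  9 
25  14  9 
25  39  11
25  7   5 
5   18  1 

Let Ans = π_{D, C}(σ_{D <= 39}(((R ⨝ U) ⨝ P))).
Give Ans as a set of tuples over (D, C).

{(14, s), (39, s), (7, s)}

Joining R and U on C yields {(c, y, 11, 26), (p, y, 26, 26), (p, y, 6, 26), (q, s, 30, 25), (q, s, 30, 6), (s, s, 17, 25), (s, s, 17, 6), (t, y, 3, 26)}.
Joining (R ⨝ U) and P on F yields {(q, s, 30, 25, 14, 9), (q, s, 30, 25, 39, 11), (q, s, 30, 25, 7, 5), (s, s, 17, 25, 14, 9), (s, s, 17, 25, 39, 11), (s, s, 17, 25, 7, 5)}.
Apply σ_{D <= 39}; surviving tuples: {(q, s, 30, 25, 14, 9), (q, s, 30, 25, 39, 11), (q, s, 30, 25, 7, 5), (s, s, 17, 25, 14, 9), (s, s, 17, 25, 39, 11), (s, s, 17, 25, 7, 5)}
Keep only column(s) D, C (3 duplicate(s) eliminated): {(14, s), (39, s), (7, s)}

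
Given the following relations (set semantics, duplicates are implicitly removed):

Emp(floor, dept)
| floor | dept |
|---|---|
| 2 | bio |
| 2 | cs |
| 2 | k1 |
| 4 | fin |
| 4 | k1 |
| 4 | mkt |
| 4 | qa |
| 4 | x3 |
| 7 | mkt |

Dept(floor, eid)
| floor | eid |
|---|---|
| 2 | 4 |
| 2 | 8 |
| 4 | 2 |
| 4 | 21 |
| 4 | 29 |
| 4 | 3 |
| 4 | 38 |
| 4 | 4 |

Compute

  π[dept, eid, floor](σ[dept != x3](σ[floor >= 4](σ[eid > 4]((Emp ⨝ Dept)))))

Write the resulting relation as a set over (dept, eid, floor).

Natural join on floor: {(2, bio, 4), (2, bio, 8), (2, cs, 4), (2, cs, 8), (2, k1, 4), (2, k1, 8), (4, fin, 2), (4, fin, 21), (4, fin, 29), (4, fin, 3), (4, fin, 38), (4, fin, 4), (4, k1, 2), (4, k1, 21), (4, k1, 29), (4, k1, 3), (4, k1, 38), (4, k1, 4), (4, mkt, 2), (4, mkt, 21), (4, mkt, 29), (4, mkt, 3), (4, mkt, 38), (4, mkt, 4), (4, qa, 2), (4, qa, 21), (4, qa, 29), (4, qa, 3), (4, qa, 38), (4, qa, 4), (4, x3, 2), (4, x3, 21), (4, x3, 29), (4, x3, 3), (4, x3, 38), (4, x3, 4)}
Filtering on eid > 4 leaves {(2, bio, 8), (2, cs, 8), (2, k1, 8), (4, fin, 21), (4, fin, 29), (4, fin, 38), (4, k1, 21), (4, k1, 29), (4, k1, 38), (4, mkt, 21), (4, mkt, 29), (4, mkt, 38), (4, qa, 21), (4, qa, 29), (4, qa, 38), (4, x3, 21), (4, x3, 29), (4, x3, 38)}.
Filtering on floor >= 4 leaves {(4, fin, 21), (4, fin, 29), (4, fin, 38), (4, k1, 21), (4, k1, 29), (4, k1, 38), (4, mkt, 21), (4, mkt, 29), (4, mkt, 38), (4, qa, 21), (4, qa, 29), (4, qa, 38), (4, x3, 21), (4, x3, 29), (4, x3, 38)}.
Filtering on dept != x3 leaves {(4, fin, 21), (4, fin, 29), (4, fin, 38), (4, k1, 21), (4, k1, 29), (4, k1, 38), (4, mkt, 21), (4, mkt, 29), (4, mkt, 38), (4, qa, 21), (4, qa, 29), (4, qa, 38)}.
Keep only column(s) dept, eid, floor: {(fin, 21, 4), (fin, 29, 4), (fin, 38, 4), (k1, 21, 4), (k1, 29, 4), (k1, 38, 4), (mkt, 21, 4), (mkt, 29, 4), (mkt, 38, 4), (qa, 21, 4), (qa, 29, 4), (qa, 38, 4)}

{(fin, 21, 4), (fin, 29, 4), (fin, 38, 4), (k1, 21, 4), (k1, 29, 4), (k1, 38, 4), (mkt, 21, 4), (mkt, 29, 4), (mkt, 38, 4), (qa, 21, 4), (qa, 29, 4), (qa, 38, 4)}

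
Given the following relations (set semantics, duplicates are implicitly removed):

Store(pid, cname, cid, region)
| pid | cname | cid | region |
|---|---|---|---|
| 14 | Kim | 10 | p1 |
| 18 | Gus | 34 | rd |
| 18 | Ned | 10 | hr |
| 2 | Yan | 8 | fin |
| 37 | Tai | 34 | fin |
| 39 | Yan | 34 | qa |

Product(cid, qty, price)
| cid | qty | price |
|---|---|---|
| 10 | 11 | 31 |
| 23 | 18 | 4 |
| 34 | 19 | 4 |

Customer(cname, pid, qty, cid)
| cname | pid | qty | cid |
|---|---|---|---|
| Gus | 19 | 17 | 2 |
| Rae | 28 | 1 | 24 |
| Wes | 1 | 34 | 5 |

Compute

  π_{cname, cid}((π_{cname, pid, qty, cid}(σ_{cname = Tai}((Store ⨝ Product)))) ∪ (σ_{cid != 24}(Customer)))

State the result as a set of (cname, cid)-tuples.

Natural join on cid: {(14, Kim, 10, p1, 11, 31), (18, Gus, 34, rd, 19, 4), (18, Ned, 10, hr, 11, 31), (37, Tai, 34, fin, 19, 4), (39, Yan, 34, qa, 19, 4)}
σ[cname = Tai]: keep tuples satisfying cname = Tai → {(37, Tai, 34, fin, 19, 4)}
π[cname, pid, qty, cid]: project onto (cname, pid, qty, cid) → {(Tai, 37, 19, 34)}
σ[cid != 24]: keep tuples satisfying cid != 24 → {(Gus, 19, 17, 2), (Wes, 1, 34, 5)}
Set union of the two operands is {(Gus, 19, 17, 2), (Tai, 37, 19, 34), (Wes, 1, 34, 5)}.
π[cname, cid]: project onto (cname, cid) → {(Gus, 2), (Tai, 34), (Wes, 5)}

{(Gus, 2), (Tai, 34), (Wes, 5)}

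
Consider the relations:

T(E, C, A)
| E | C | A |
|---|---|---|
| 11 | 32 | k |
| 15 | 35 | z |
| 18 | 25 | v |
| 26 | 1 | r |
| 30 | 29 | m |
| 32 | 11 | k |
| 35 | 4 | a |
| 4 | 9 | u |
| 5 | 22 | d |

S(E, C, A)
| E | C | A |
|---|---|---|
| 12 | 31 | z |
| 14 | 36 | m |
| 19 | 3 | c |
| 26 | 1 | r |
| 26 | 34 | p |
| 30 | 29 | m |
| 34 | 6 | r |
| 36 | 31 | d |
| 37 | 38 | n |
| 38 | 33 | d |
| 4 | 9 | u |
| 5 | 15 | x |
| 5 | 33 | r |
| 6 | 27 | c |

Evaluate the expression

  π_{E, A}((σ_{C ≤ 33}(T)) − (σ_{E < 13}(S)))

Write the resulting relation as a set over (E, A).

{(11, k), (18, v), (26, r), (30, m), (32, k), (35, a), (5, d)}

σ[C ≤ 33]: keep tuples satisfying C ≤ 33 → {(11, 32, k), (18, 25, v), (26, 1, r), (30, 29, m), (32, 11, k), (35, 4, a), (4, 9, u), (5, 22, d)}
σ[E < 13]: keep tuples satisfying E < 13 → {(12, 31, z), (4, 9, u), (5, 15, x), (5, 33, r), (6, 27, c)}
Difference: {(11, 32, k), (18, 25, v), (26, 1, r), (30, 29, m), (32, 11, k), (35, 4, a), (4, 9, u), (5, 22, d)} with {(12, 31, z), (4, 9, u), (5, 15, x), (5, 33, r), (6, 27, c)} → {(11, 32, k), (18, 25, v), (26, 1, r), (30, 29, m), (32, 11, k), (35, 4, a), (5, 22, d)}
π_{E, A} gives {(11, k), (18, v), (26, r), (30, m), (32, k), (35, a), (5, d)}.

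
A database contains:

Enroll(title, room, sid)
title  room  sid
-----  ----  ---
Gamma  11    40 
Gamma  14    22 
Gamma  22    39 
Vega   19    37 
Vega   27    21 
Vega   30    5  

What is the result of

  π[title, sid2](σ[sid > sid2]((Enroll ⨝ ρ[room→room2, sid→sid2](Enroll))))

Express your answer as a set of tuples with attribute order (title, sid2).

ρ[room→room2, sid→sid2]: schema becomes (title, room2, sid2); tuples unchanged.
Joining Enroll and ρ[room→room2, sid→sid2](Enroll) on title yields {(Gamma, 11, 40, 11, 40), (Gamma, 11, 40, 14, 22), (Gamma, 11, 40, 22, 39), (Gamma, 14, 22, 11, 40), (Gamma, 14, 22, 14, 22), (Gamma, 14, 22, 22, 39), (Gamma, 22, 39, 11, 40), (Gamma, 22, 39, 14, 22), (Gamma, 22, 39, 22, 39), (Vega, 19, 37, 19, 37), (Vega, 19, 37, 27, 21), (Vega, 19, 37, 30, 5), (Vega, 27, 21, 19, 37), (Vega, 27, 21, 27, 21), (Vega, 27, 21, 30, 5), (Vega, 30, 5, 19, 37), (Vega, 30, 5, 27, 21), (Vega, 30, 5, 30, 5)}.
σ[sid > sid2]: keep tuples satisfying sid > sid2 → {(Gamma, 11, 40, 14, 22), (Gamma, 11, 40, 22, 39), (Gamma, 22, 39, 14, 22), (Vega, 19, 37, 27, 21), (Vega, 19, 37, 30, 5), (Vega, 27, 21, 30, 5)}
π_{title, sid2} gives {(Gamma, 22), (Gamma, 39), (Vega, 21), (Vega, 5)} (2 duplicate(s) eliminated).

{(Gamma, 22), (Gamma, 39), (Vega, 21), (Vega, 5)}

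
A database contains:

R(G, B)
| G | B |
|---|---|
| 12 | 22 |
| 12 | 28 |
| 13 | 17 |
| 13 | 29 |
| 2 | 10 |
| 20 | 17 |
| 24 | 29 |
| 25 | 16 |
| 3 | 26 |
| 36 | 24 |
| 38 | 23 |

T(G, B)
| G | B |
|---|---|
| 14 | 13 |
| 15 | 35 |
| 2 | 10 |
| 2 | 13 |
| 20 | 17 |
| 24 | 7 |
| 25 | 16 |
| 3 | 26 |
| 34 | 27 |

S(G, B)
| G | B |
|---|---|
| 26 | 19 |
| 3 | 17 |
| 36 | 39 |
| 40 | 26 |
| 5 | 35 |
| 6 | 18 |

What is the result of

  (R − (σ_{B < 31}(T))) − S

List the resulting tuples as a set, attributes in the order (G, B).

Apply σ_{B < 31}; surviving tuples: {(14, 13), (2, 10), (2, 13), (20, 17), (24, 7), (25, 16), (3, 26), (34, 27)}
Set difference of the two operands is {(12, 22), (12, 28), (13, 17), (13, 29), (24, 29), (36, 24), (38, 23)}.
Set difference of the two operands is {(12, 22), (12, 28), (13, 17), (13, 29), (24, 29), (36, 24), (38, 23)}.

{(12, 22), (12, 28), (13, 17), (13, 29), (24, 29), (36, 24), (38, 23)}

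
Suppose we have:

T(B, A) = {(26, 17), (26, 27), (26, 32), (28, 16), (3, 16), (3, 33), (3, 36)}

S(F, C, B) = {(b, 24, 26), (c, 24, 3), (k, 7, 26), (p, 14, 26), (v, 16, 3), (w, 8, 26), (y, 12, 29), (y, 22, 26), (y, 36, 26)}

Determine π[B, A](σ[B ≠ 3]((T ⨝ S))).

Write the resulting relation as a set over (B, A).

{(26, 17), (26, 27), (26, 32)}

Joining T and S on B yields {(26, 17, b, 24), (26, 17, k, 7), (26, 17, p, 14), (26, 17, w, 8), (26, 17, y, 22), (26, 17, y, 36), (26, 27, b, 24), (26, 27, k, 7), (26, 27, p, 14), (26, 27, w, 8), (26, 27, y, 22), (26, 27, y, 36), (26, 32, b, 24), (26, 32, k, 7), (26, 32, p, 14), (26, 32, w, 8), (26, 32, y, 22), (26, 32, y, 36), (3, 16, c, 24), (3, 16, v, 16), (3, 33, c, 24), (3, 33, v, 16), (3, 36, c, 24), (3, 36, v, 16)}.
Filtering on B ≠ 3 leaves {(26, 17, b, 24), (26, 17, k, 7), (26, 17, p, 14), (26, 17, w, 8), (26, 17, y, 22), (26, 17, y, 36), (26, 27, b, 24), (26, 27, k, 7), (26, 27, p, 14), (26, 27, w, 8), (26, 27, y, 22), (26, 27, y, 36), (26, 32, b, 24), (26, 32, k, 7), (26, 32, p, 14), (26, 32, w, 8), (26, 32, y, 22), (26, 32, y, 36)}.
π_{B, A} gives {(26, 17), (26, 27), (26, 32)} (15 duplicate(s) eliminated).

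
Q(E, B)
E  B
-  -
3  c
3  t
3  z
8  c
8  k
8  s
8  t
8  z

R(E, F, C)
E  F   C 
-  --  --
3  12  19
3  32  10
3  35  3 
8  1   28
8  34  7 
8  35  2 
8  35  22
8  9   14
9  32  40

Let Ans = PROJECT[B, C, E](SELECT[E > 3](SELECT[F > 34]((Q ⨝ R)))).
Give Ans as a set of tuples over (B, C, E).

{(c, 2, 8), (c, 22, 8), (k, 2, 8), (k, 22, 8), (s, 2, 8), (s, 22, 8), (t, 2, 8), (t, 22, 8), (z, 2, 8), (z, 22, 8)}

Q ⋈ R (natural join on E): {(3, c, 12, 19), (3, c, 32, 10), (3, c, 35, 3), (3, t, 12, 19), (3, t, 32, 10), (3, t, 35, 3), (3, z, 12, 19), (3, z, 32, 10), (3, z, 35, 3), (8, c, 1, 28), (8, c, 34, 7), (8, c, 35, 2), (8, c, 35, 22), (8, c, 9, 14), (8, k, 1, 28), (8, k, 34, 7), (8, k, 35, 2), (8, k, 35, 22), (8, k, 9, 14), (8, s, 1, 28), (8, s, 34, 7), (8, s, 35, 2), (8, s, 35, 22), (8, s, 9, 14), (8, t, 1, 28), (8, t, 34, 7), (8, t, 35, 2), (8, t, 35, 22), (8, t, 9, 14), (8, z, 1, 28), (8, z, 34, 7), (8, z, 35, 2), (8, z, 35, 22), (8, z, 9, 14)}
σ[F > 34]: keep tuples satisfying F > 34 → {(3, c, 35, 3), (3, t, 35, 3), (3, z, 35, 3), (8, c, 35, 2), (8, c, 35, 22), (8, k, 35, 2), (8, k, 35, 22), (8, s, 35, 2), (8, s, 35, 22), (8, t, 35, 2), (8, t, 35, 22), (8, z, 35, 2), (8, z, 35, 22)}
σ[E > 3]: keep tuples satisfying E > 3 → {(8, c, 35, 2), (8, c, 35, 22), (8, k, 35, 2), (8, k, 35, 22), (8, s, 35, 2), (8, s, 35, 22), (8, t, 35, 2), (8, t, 35, 22), (8, z, 35, 2), (8, z, 35, 22)}
Keep only column(s) B, C, E: {(c, 2, 8), (c, 22, 8), (k, 2, 8), (k, 22, 8), (s, 2, 8), (s, 22, 8), (t, 2, 8), (t, 22, 8), (z, 2, 8), (z, 22, 8)}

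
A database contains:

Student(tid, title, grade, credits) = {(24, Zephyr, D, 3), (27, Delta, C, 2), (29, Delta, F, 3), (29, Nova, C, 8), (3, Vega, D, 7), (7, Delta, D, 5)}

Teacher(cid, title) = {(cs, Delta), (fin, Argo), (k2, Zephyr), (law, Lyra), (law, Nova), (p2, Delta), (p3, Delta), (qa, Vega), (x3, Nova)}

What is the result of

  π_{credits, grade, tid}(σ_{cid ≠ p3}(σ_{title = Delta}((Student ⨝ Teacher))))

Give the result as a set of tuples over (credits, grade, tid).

Joining Student and Teacher on title yields {(24, Zephyr, D, 3, k2), (27, Delta, C, 2, cs), (27, Delta, C, 2, p2), (27, Delta, C, 2, p3), (29, Delta, F, 3, cs), (29, Delta, F, 3, p2), (29, Delta, F, 3, p3), (29, Nova, C, 8, law), (29, Nova, C, 8, x3), (3, Vega, D, 7, qa), (7, Delta, D, 5, cs), (7, Delta, D, 5, p2), (7, Delta, D, 5, p3)}.
Filtering on title = Delta leaves {(27, Delta, C, 2, cs), (27, Delta, C, 2, p2), (27, Delta, C, 2, p3), (29, Delta, F, 3, cs), (29, Delta, F, 3, p2), (29, Delta, F, 3, p3), (7, Delta, D, 5, cs), (7, Delta, D, 5, p2), (7, Delta, D, 5, p3)}.
Filtering on cid ≠ p3 leaves {(27, Delta, C, 2, cs), (27, Delta, C, 2, p2), (29, Delta, F, 3, cs), (29, Delta, F, 3, p2), (7, Delta, D, 5, cs), (7, Delta, D, 5, p2)}.
Keep only column(s) credits, grade, tid (3 duplicate(s) eliminated): {(2, C, 27), (3, F, 29), (5, D, 7)}

{(2, C, 27), (3, F, 29), (5, D, 7)}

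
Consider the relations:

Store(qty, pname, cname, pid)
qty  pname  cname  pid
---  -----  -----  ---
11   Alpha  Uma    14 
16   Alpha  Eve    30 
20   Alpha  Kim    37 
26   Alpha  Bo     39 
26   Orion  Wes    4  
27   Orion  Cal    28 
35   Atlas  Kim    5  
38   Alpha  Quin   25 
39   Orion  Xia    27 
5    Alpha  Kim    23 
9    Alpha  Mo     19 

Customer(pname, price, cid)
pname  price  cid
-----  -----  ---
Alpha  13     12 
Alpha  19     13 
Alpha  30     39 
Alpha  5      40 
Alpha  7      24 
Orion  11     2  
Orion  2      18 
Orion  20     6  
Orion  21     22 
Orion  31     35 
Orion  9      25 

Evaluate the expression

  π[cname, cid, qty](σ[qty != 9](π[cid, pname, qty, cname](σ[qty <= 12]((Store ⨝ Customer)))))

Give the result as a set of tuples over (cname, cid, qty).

{(Kim, 12, 5), (Kim, 13, 5), (Kim, 24, 5), (Kim, 39, 5), (Kim, 40, 5), (Uma, 12, 11), (Uma, 13, 11), (Uma, 24, 11), (Uma, 39, 11), (Uma, 40, 11)}

Natural join on pname: {(11, Alpha, Uma, 14, 13, 12), (11, Alpha, Uma, 14, 19, 13), (11, Alpha, Uma, 14, 30, 39), (11, Alpha, Uma, 14, 5, 40), (11, Alpha, Uma, 14, 7, 24), (16, Alpha, Eve, 30, 13, 12), (16, Alpha, Eve, 30, 19, 13), (16, Alpha, Eve, 30, 30, 39), (16, Alpha, Eve, 30, 5, 40), (16, Alpha, Eve, 30, 7, 24), (20, Alpha, Kim, 37, 13, 12), (20, Alpha, Kim, 37, 19, 13), (20, Alpha, Kim, 37, 30, 39), (20, Alpha, Kim, 37, 5, 40), (20, Alpha, Kim, 37, 7, 24), (26, Alpha, Bo, 39, 13, 12), (26, Alpha, Bo, 39, 19, 13), (26, Alpha, Bo, 39, 30, 39), (26, Alpha, Bo, 39, 5, 40), (26, Alpha, Bo, 39, 7, 24), (26, Orion, Wes, 4, 11, 2), (26, Orion, Wes, 4, 2, 18), (26, Orion, Wes, 4, 20, 6), (26, Orion, Wes, 4, 21, 22), (26, Orion, Wes, 4, 31, 35), (26, Orion, Wes, 4, 9, 25), (27, Orion, Cal, 28, 11, 2), (27, Orion, Cal, 28, 2, 18), (27, Orion, Cal, 28, 20, 6), (27, Orion, Cal, 28, 21, 22), (27, Orion, Cal, 28, 31, 35), (27, Orion, Cal, 28, 9, 25), (38, Alpha, Quin, 25, 13, 12), (38, Alpha, Quin, 25, 19, 13), (38, Alpha, Quin, 25, 30, 39), (38, Alpha, Quin, 25, 5, 40), (38, Alpha, Quin, 25, 7, 24), (39, Orion, Xia, 27, 11, 2), (39, Orion, Xia, 27, 2, 18), (39, Orion, Xia, 27, 20, 6), (39, Orion, Xia, 27, 21, 22), (39, Orion, Xia, 27, 31, 35), (39, Orion, Xia, 27, 9, 25), (5, Alpha, Kim, 23, 13, 12), (5, Alpha, Kim, 23, 19, 13), (5, Alpha, Kim, 23, 30, 39), (5, Alpha, Kim, 23, 5, 40), (5, Alpha, Kim, 23, 7, 24), (9, Alpha, Mo, 19, 13, 12), (9, Alpha, Mo, 19, 19, 13), (9, Alpha, Mo, 19, 30, 39), (9, Alpha, Mo, 19, 5, 40), (9, Alpha, Mo, 19, 7, 24)}
Selection qty <= 12: {(11, Alpha, Uma, 14, 13, 12), (11, Alpha, Uma, 14, 19, 13), (11, Alpha, Uma, 14, 30, 39), (11, Alpha, Uma, 14, 5, 40), (11, Alpha, Uma, 14, 7, 24), (5, Alpha, Kim, 23, 13, 12), (5, Alpha, Kim, 23, 19, 13), (5, Alpha, Kim, 23, 30, 39), (5, Alpha, Kim, 23, 5, 40), (5, Alpha, Kim, 23, 7, 24), (9, Alpha, Mo, 19, 13, 12), (9, Alpha, Mo, 19, 19, 13), (9, Alpha, Mo, 19, 30, 39), (9, Alpha, Mo, 19, 5, 40), (9, Alpha, Mo, 19, 7, 24)}
Keep only column(s) cid, pname, qty, cname: {(12, Alpha, 11, Uma), (12, Alpha, 5, Kim), (12, Alpha, 9, Mo), (13, Alpha, 11, Uma), (13, Alpha, 5, Kim), (13, Alpha, 9, Mo), (24, Alpha, 11, Uma), (24, Alpha, 5, Kim), (24, Alpha, 9, Mo), (39, Alpha, 11, Uma), (39, Alpha, 5, Kim), (39, Alpha, 9, Mo), (40, Alpha, 11, Uma), (40, Alpha, 5, Kim), (40, Alpha, 9, Mo)}
Selection qty != 9: {(12, Alpha, 11, Uma), (12, Alpha, 5, Kim), (13, Alpha, 11, Uma), (13, Alpha, 5, Kim), (24, Alpha, 11, Uma), (24, Alpha, 5, Kim), (39, Alpha, 11, Uma), (39, Alpha, 5, Kim), (40, Alpha, 11, Uma), (40, Alpha, 5, Kim)}
Keep only column(s) cname, cid, qty: {(Kim, 12, 5), (Kim, 13, 5), (Kim, 24, 5), (Kim, 39, 5), (Kim, 40, 5), (Uma, 12, 11), (Uma, 13, 11), (Uma, 24, 11), (Uma, 39, 11), (Uma, 40, 11)}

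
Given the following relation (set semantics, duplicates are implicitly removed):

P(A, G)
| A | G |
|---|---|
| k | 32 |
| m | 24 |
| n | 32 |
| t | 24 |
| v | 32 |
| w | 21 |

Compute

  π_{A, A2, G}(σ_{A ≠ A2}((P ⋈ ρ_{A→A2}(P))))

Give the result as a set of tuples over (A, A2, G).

ρ[A→A2]: schema becomes (A2, G); tuples unchanged.
P ⋈ ρ_{A→A2}(P) (natural join on G): {(k, 32, k), (k, 32, n), (k, 32, v), (m, 24, m), (m, 24, t), (n, 32, k), (n, 32, n), (n, 32, v), (t, 24, m), (t, 24, t), (v, 32, k), (v, 32, n), (v, 32, v), (w, 21, w)}
Filtering on A ≠ A2 leaves {(k, 32, n), (k, 32, v), (m, 24, t), (n, 32, k), (n, 32, v), (t, 24, m), (v, 32, k), (v, 32, n)}.
Keep only column(s) A, A2, G: {(k, n, 32), (k, v, 32), (m, t, 24), (n, k, 32), (n, v, 32), (t, m, 24), (v, k, 32), (v, n, 32)}

{(k, n, 32), (k, v, 32), (m, t, 24), (n, k, 32), (n, v, 32), (t, m, 24), (v, k, 32), (v, n, 32)}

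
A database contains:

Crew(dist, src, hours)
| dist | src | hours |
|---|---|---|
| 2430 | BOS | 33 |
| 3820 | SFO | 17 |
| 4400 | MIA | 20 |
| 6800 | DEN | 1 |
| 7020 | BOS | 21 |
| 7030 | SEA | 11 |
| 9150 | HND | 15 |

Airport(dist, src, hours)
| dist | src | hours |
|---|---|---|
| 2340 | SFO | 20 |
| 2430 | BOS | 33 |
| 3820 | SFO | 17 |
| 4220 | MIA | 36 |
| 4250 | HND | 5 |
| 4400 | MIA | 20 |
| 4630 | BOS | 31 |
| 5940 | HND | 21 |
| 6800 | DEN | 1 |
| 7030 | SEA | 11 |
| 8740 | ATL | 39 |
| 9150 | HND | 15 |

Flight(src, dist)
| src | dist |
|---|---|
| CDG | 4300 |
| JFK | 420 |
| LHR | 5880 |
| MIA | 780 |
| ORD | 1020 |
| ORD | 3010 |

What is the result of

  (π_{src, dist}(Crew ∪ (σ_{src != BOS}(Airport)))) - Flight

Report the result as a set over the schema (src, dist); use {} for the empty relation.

{(ATL, 8740), (BOS, 2430), (BOS, 7020), (DEN, 6800), (HND, 4250), (HND, 5940), (HND, 9150), (MIA, 4220), (MIA, 4400), (SEA, 7030), (SFO, 2340), (SFO, 3820)}

σ[src != BOS]: keep tuples satisfying src != BOS → {(2340, SFO, 20), (3820, SFO, 17), (4220, MIA, 36), (4250, HND, 5), (4400, MIA, 20), (5940, HND, 21), (6800, DEN, 1), (7030, SEA, 11), (8740, ATL, 39), (9150, HND, 15)}
Union: {(2430, BOS, 33), (3820, SFO, 17), (4400, MIA, 20), (6800, DEN, 1), (7020, BOS, 21), (7030, SEA, 11), (9150, HND, 15)} with {(2340, SFO, 20), (3820, SFO, 17), (4220, MIA, 36), (4250, HND, 5), (4400, MIA, 20), (5940, HND, 21), (6800, DEN, 1), (7030, SEA, 11), (8740, ATL, 39), (9150, HND, 15)} → {(2340, SFO, 20), (2430, BOS, 33), (3820, SFO, 17), (4220, MIA, 36), (4250, HND, 5), (4400, MIA, 20), (5940, HND, 21), (6800, DEN, 1), (7020, BOS, 21), (7030, SEA, 11), (8740, ATL, 39), (9150, HND, 15)}
π[src, dist]: project onto (src, dist) → {(ATL, 8740), (BOS, 2430), (BOS, 7020), (DEN, 6800), (HND, 4250), (HND, 5940), (HND, 9150), (MIA, 4220), (MIA, 4400), (SEA, 7030), (SFO, 2340), (SFO, 3820)}
Difference: {(ATL, 8740), (BOS, 2430), (BOS, 7020), (DEN, 6800), (HND, 4250), (HND, 5940), (HND, 9150), (MIA, 4220), (MIA, 4400), (SEA, 7030), (SFO, 2340), (SFO, 3820)} with {(CDG, 4300), (JFK, 420), (LHR, 5880), (MIA, 780), (ORD, 1020), (ORD, 3010)} → {(ATL, 8740), (BOS, 2430), (BOS, 7020), (DEN, 6800), (HND, 4250), (HND, 5940), (HND, 9150), (MIA, 4220), (MIA, 4400), (SEA, 7030), (SFO, 2340), (SFO, 3820)}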